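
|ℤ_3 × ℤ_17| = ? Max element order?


|ℤ_3 × ℤ_17| = 3 × 17 = 51
Max element order = lcm(3,17) = 51
Cyclic? Yes (gcd=1)

|ℤ_3×ℤ_17| = 51, max element order = 51


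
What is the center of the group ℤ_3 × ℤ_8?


Z(G) = {g ∈ G | gx = xg for all x ∈ G}
Direct product of abelian groups is abelian, so Z(G) = G

Z(ℤ_3 × ℤ_8) = ℤ_3 × ℤ_8


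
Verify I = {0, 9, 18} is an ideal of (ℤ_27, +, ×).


Check ideal conditions for I = {0, 9, 18} in ℤ_27:
(1) I is an additive subgroup? Yes
(2) For r ∈ ℤ_27 and a ∈ I: r·a ∈ I? Yes

Yes, I is an ideal of ℤ_27


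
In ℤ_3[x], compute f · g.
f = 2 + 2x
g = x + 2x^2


Expand and collect like terms; reduce coefficients mod 3:
x^0: 2·0 = 0 ≡ 0 (mod 3)
x^1: 2·1 + 2·0 = 2 ≡ 2 (mod 3)
x^2: 2·2 + 2·1 = 6 ≡ 0 (mod 3)
x^3: 2·2 = 4 ≡ 1 (mod 3)
Result: 2x + x^3

f · g = 2x + x^3


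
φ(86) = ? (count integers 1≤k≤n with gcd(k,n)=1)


Factor n: 86 = 2 × 43
φ(n) = n · ∏(1 - 1/p) over distinct primes p | n
φ(86) = 86 · (1 - 1/2) · (1 - 1/43) = 42

φ(86) = 42


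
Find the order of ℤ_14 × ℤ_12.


|A × B| = |A| · |B|
|ℤ_14 × ℤ_12| = 14 × 12 = 168

|ℤ_14 × ℤ_12| = 168


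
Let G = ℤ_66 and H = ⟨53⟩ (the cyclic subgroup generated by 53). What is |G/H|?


|⟨53⟩| = n / gcd(53, 66) = 66 / 1 = 66
H is normal (ℤ_66 is abelian).
|G/H| = |G| / |H| = 66 / 66 = 1

|G/H| = 1


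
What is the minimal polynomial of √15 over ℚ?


√15 satisfies x² - 15 = 0, irreducible over ℚ since 15 is squarefree

Minimal polynomial: x² - 15


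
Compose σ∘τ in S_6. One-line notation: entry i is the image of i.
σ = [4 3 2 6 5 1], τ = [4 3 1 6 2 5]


σ∘τ: apply τ first, then σ
1 →τ 4 →σ 6
2 →τ 3 →σ 2
3 →τ 1 →σ 4
4 →τ 6 →σ 1
5 →τ 2 →σ 3
6 →τ 5 →σ 5

σ∘τ = [6 2 4 1 3 5]


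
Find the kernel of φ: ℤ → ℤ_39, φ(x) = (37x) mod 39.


Kernel = preimage of identity
ker(φ) = {x ∈ ℤ : 37x ≡ 0 (mod 39)}. gcd(37,39) = 1, so 37x ≡ 0 (mod 39) ⟺ x ≡ 0 (mod 39/1 = 39). Hence ker(φ) = 39ℤ

ker(φ) = 39ℤ


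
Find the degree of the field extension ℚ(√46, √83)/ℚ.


[ℚ(√46,√83):ℚ] = [ℚ(√46,√83):ℚ(√46)]·[ℚ(√46):ℚ] = 2·2 = 4

[ℚ(√46, √83)/ℚ] = 4


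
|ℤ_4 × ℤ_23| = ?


|A × B| = |A| · |B|
|ℤ_4 × ℤ_23| = 4 × 23 = 92

|ℤ_4 × ℤ_23| = 92


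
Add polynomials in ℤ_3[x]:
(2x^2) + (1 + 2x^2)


Add coefficients mod 3:
x^0: 0 + 1 = 1 (mod 3)
x^1: 0 + 0 = 0 (mod 3)
x^2: 2 + 2 = 1 (mod 3)
Result: 1 + x^2

f + g = 1 + x^2


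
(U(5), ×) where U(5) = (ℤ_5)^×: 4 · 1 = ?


Operation: multiplication mod 5
4 · 1 = (a × b) mod 5 with a = 4, b = 1

4 · 1 = 4


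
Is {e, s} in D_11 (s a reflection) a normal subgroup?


H = {e, s} in D_11 (s a reflection)
r·s·r⁻¹ = sr⁻² ≠ s for n ≥ 3, so {e, s} is not closed under conjugation

No, not a normal subgroup


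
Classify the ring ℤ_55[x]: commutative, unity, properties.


ℤ_55 has zero divisors (5·11 ≡ 0), and these lift to constant zero divisors in ℤ_55[x]; so not an integral domain
Commutative: Yes
Integral domain: No
Has unity: Yes

ℤ_55[x]: Commutative=Yes, Unity=Yes


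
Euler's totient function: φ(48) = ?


Factor n: 48 = 2^4 × 3
φ(n) = n · ∏(1 - 1/p) over distinct primes p | n
φ(48) = 48 · (1 - 1/2) · (1 - 1/3) = 16

φ(48) = 16


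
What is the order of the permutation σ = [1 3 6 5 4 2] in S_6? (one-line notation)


Cycle decomposition: (2 3 6) (4 5)
Cycle lengths: 3, 2
Order = lcm(3, 2) = 6

ord(σ) = 6


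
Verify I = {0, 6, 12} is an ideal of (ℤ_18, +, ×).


Check ideal conditions for I = {0, 6, 12} in ℤ_18:
(1) I is an additive subgroup? Yes
(2) For r ∈ ℤ_18 and a ∈ I: r·a ∈ I? Yes

Yes, I is an ideal of ℤ_18


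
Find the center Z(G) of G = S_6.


Z(G) = {g ∈ G | gx = xg for all x ∈ G}
S_n is non-abelian for n ≥ 3; Z(S_6) is trivial

Z(S_6) = {e}


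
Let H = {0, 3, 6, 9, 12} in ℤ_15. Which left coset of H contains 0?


0 + H = {0 + h (mod 15) : h ∈ H}
0+0=0, 0+3=3, 0+6=6, 0+9=9, 0+12=12

0 + H = {0, 3, 6, 9, 12}


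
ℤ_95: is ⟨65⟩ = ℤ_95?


g generates ℤ_n iff gcd(g, n) = 1
gcd(65, 95) = 5
Since gcd = 5 ≠ 1, ⟨65⟩ has order 19 < 95, so 65 is not a generator.

No, 65 does not generate ℤ_95


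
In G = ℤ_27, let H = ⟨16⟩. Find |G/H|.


|⟨16⟩| = n / gcd(16, 27) = 27 / 1 = 27
H is normal (ℤ_27 is abelian).
|G/H| = |G| / |H| = 27 / 27 = 1

|G/H| = 1


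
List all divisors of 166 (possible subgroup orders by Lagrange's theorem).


Lagrange's theorem: |H| divides |G|
|G| = 166
Divisors of 166: 1, 2, 83, 166

Possible subgroup orders: {1, 2, 83, 166}


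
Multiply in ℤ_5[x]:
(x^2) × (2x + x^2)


Expand and collect like terms; reduce coefficients mod 5:
x^0: 0·0 = 0 ≡ 0 (mod 5)
x^1: 0·2 + 0·0 = 0 ≡ 0 (mod 5)
x^2: 0·1 + 0·2 + 1·0 = 0 ≡ 0 (mod 5)
x^3: 0·1 + 1·2 = 2 ≡ 2 (mod 5)
x^4: 1·1 = 1 ≡ 1 (mod 5)
Result: 2x^3 + x^4

f · g = 2x^3 + x^4


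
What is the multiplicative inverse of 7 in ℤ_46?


Use the extended Euclidean algorithm to write 1 = 7·s + 46·t; then s mod 46 is the inverse.
Euclidean algorithm:
  7 = 0·46 + 7
  46 = 6·7 + 4
  7 = 1·4 + 3
  4 = 1·3 + 1
  3 = 3·1 + 0
gcd(7,46) = 1
Back-substitution gives: 7·(-13) + 46·(2) = 1
So 7⁻¹ ≡ -13 ≡ 33 (mod 46)
Check: 7 × 33 = 231 ≡ 1 (mod 46) ✓

7⁻¹ ≡ 33 (mod 46)


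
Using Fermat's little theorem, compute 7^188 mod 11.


Fermat's little theorem: if p is prime and gcd(a,p)=1, then a^(p-1) ≡ 1 (mod p)
p = 11 is prime, gcd(7,11) = 1
Reduce exponent: 188 mod 10 = 8
So 7^188 ≡ 7^8 (mod 11)
7^8 mod 11 = 9

7^188 ≡ 9 (mod 11)


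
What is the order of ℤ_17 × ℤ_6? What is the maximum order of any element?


|ℤ_17 × ℤ_6| = 17 × 6 = 102
Max element order = lcm(17,6) = 102
Cyclic? Yes (gcd=1)

|ℤ_17×ℤ_6| = 102, max element order = 102


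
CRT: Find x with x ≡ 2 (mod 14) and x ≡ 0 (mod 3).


m₁ = 14, m₂ = 3, gcd = 1, so CRT applies. M = m₁·m₂ = 42
Let M₁ = M/m₁ = 3, M₂ = M/m₂ = 14
Find y₁ ≡ M₁⁻¹ (mod m₁): 3⁻¹ ≡ 5 (mod 14)
Find y₂ ≡ M₂⁻¹ (mod m₂): 14⁻¹ ≡ 2 (mod 3)
x = a₁·M₁·y₁ + a₂·M₂·y₂ = 2·3·5 + 0·14·2 = 30
Reduce mod 42: x ≡ 30
Check: 30 mod 14 = 2 ✓, 30 mod 3 = 0 ✓

x ≡ 30 (mod 42)


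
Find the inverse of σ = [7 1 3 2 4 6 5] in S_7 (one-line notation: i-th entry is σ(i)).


To find σ⁻¹, swap domain and range:
σ(1) = 7 → σ⁻¹(7) = 1
σ(2) = 1 → σ⁻¹(1) = 2
σ(3) = 3 → σ⁻¹(3) = 3
σ(4) = 2 → σ⁻¹(2) = 4
σ(5) = 4 → σ⁻¹(4) = 5
σ(6) = 6 → σ⁻¹(6) = 6
σ(7) = 5 → σ⁻¹(5) = 7

σ⁻¹ = [2 4 3 5 7 6 1]


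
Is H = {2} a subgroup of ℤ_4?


Subgroup test for H = {2} in (ℤ_4, +):
(1) 0 ∈ H? No
(2) Closure: for all a,b ∈ H, (a+b) mod 4 ∈ H? No  [counterexample: 2 + 2 = 0 ∉ H]
(3) Inverses: for all a ∈ H, -a mod 4 ∈ H? Yes

No, H is not a subgroup of ℤ_4


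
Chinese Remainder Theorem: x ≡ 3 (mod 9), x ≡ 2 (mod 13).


m₁ = 9, m₂ = 13, gcd = 1, so CRT applies. M = m₁·m₂ = 117
Let M₁ = M/m₁ = 13, M₂ = M/m₂ = 9
Find y₁ ≡ M₁⁻¹ (mod m₁): 13⁻¹ ≡ 7 (mod 9)
Find y₂ ≡ M₂⁻¹ (mod m₂): 9⁻¹ ≡ 3 (mod 13)
x = a₁·M₁·y₁ + a₂·M₂·y₂ = 3·13·7 + 2·9·3 = 327
Reduce mod 117: x ≡ 93
Check: 93 mod 9 = 3 ✓, 93 mod 13 = 2 ✓

x ≡ 93 (mod 117)


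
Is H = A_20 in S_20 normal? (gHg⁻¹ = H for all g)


H = A_20 in S_20
A_20 has index 2 in S_20, and every subgroup of index 2 is normal

Yes, normal subgroup


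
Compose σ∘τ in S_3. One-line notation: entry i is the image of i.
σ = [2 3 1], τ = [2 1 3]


σ∘τ: apply τ first, then σ
1 →τ 2 →σ 3
2 →τ 1 →σ 2
3 →τ 3 →σ 1

σ∘τ = [3 2 1]


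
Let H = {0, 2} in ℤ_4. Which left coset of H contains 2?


2 + H = {2 + h (mod 4) : h ∈ H}
2+0=2, 2+2=0
2 + H = {0, 2} = 0 + H

2 + H = {0, 2}


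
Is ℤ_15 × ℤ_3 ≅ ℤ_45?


Comparing ℤ_15 × ℤ_3 and ℤ_45:
gcd(15,3) = 3 ≠ 1. Max element order in ℤ_15×ℤ_3 is lcm(15,3) = 15 < 45, so it has no element of order 45

No, ℤ_15 × ℤ_3 ≇ ℤ_45


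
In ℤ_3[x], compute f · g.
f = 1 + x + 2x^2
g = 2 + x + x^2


Expand and collect like terms; reduce coefficients mod 3:
x^0: 1·2 = 2 ≡ 2 (mod 3)
x^1: 1·1 + 1·2 = 3 ≡ 0 (mod 3)
x^2: 1·1 + 1·1 + 2·2 = 6 ≡ 0 (mod 3)
x^3: 1·1 + 2·1 = 3 ≡ 0 (mod 3)
x^4: 2·1 = 2 ≡ 2 (mod 3)
Result: 2 + 2x^4

f · g = 2 + 2x^4


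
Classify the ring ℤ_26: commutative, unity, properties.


ℤ_26 is a commutative ring with unity 1; 26 = 2×13 is composite, so 2·13 ≡ 0 gives zero divisors (not an integral domain)
Commutative: Yes
Integral domain: No
Has unity: Yes

ℤ_26: Commutative=Yes, Unity=Yes


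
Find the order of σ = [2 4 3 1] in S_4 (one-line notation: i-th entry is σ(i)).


Cycle decomposition: (1 2 4)
Cycle lengths: 3
Order = lcm(3) = 3

ord(σ) = 3


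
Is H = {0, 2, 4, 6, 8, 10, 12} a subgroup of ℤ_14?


Subgroup test for H = {0, 2, 4, 6, 8, 10, 12} in (ℤ_14, +):
(1) 0 ∈ H? Yes
(2) Closure: for all a,b ∈ H, (a+b) mod 14 ∈ H? Yes
(3) Inverses: for all a ∈ H, -a mod 14 ∈ H? Yes

Yes, H is a subgroup of ℤ_14


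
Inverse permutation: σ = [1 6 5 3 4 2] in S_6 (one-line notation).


To find σ⁻¹, swap domain and range:
σ(1) = 1 → σ⁻¹(1) = 1
σ(2) = 6 → σ⁻¹(6) = 2
σ(3) = 5 → σ⁻¹(5) = 3
σ(4) = 3 → σ⁻¹(3) = 4
σ(5) = 4 → σ⁻¹(4) = 5
σ(6) = 2 → σ⁻¹(2) = 6

σ⁻¹ = [1 6 4 5 3 2]


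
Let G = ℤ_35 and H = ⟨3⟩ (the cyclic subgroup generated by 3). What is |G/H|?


|⟨3⟩| = n / gcd(3, 35) = 35 / 1 = 35
H is normal (ℤ_35 is abelian).
|G/H| = |G| / |H| = 35 / 35 = 1

|G/H| = 1


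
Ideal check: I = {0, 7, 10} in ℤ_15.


Check ideal conditions for I = {0, 7, 10} in ℤ_15:
(1) I is an additive subgroup? No
(2) For r ∈ ℤ_15 and a ∈ I: r·a ∈ I? No  [counterexample: r=2, a=7, r·a mod 15 = 14 ∉ I]

No, I is not an ideal of ℤ_15


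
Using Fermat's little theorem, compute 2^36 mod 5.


Fermat's little theorem: if p is prime and gcd(a,p)=1, then a^(p-1) ≡ 1 (mod p)
p = 5 is prime, gcd(2,5) = 1
Reduce exponent: 36 mod 4 = 0
So 2^36 ≡ 2^0 (mod 5)
2^0 = 1

2^36 ≡ 1 (mod 5)


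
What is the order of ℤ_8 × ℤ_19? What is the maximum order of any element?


|ℤ_8 × ℤ_19| = 8 × 19 = 152
Max element order = lcm(8,19) = 152
Cyclic? Yes (gcd=1)

|ℤ_8×ℤ_19| = 152, max element order = 152


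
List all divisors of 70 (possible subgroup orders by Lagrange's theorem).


Lagrange's theorem: |H| divides |G|
|G| = 70
Divisors of 70: 1, 2, 5, 7, 10, 14, 35, 70

Possible subgroup orders: {1, 2, 5, 7, 10, 14, 35, 70}


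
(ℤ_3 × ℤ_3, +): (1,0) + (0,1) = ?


Operation: componentwise addition mod (3, 3)
(1,0) + (0,1) = ((a₁+b₁) mod 3, (a₂+b₂) mod 3) with a = (1,0), b = (0,1)

(1,0) + (0,1) = (1,1)


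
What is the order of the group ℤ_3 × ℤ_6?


|A × B| = |A| · |B|
|ℤ_3 × ℤ_6| = 3 × 6 = 18

|ℤ_3 × ℤ_6| = 18


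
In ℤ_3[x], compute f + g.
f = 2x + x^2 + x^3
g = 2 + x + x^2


Add coefficients mod 3:
x^0: 0 + 2 = 2 (mod 3)
x^1: 2 + 1 = 0 (mod 3)
x^2: 1 + 1 = 2 (mod 3)
x^3: 1 + 0 = 1 (mod 3)
Result: 2 + 2x^2 + x^3

f + g = 2 + 2x^2 + x^3


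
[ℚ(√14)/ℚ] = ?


√14 has minimal polynomial x² - 14 (irreducible over ℚ since 14 is squarefree)

[ℚ(√14)/ℚ] = 2


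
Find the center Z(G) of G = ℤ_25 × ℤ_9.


Z(G) = {g ∈ G | gx = xg for all x ∈ G}
Direct product of abelian groups is abelian, so Z(G) = G

Z(ℤ_25 × ℤ_9) = ℤ_25 × ℤ_9


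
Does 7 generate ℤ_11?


g generates ℤ_n iff gcd(g, n) = 1
gcd(7, 11) = 1
Since gcd = 1, 7 is a generator.

Yes, 7 generates ℤ_11


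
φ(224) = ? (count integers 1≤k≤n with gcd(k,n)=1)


Factor n: 224 = 2^5 × 7
φ(n) = n · ∏(1 - 1/p) over distinct primes p | n
φ(224) = 224 · (1 - 1/2) · (1 - 1/7) = 96

φ(224) = 96


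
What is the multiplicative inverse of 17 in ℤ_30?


Use the extended Euclidean algorithm to write 1 = 17·s + 30·t; then s mod 30 is the inverse.
Euclidean algorithm:
  17 = 0·30 + 17
  30 = 1·17 + 13
  17 = 1·13 + 4
  13 = 3·4 + 1
  4 = 4·1 + 0
gcd(17,30) = 1
Back-substitution gives: 17·(-7) + 30·(4) = 1
So 17⁻¹ ≡ -7 ≡ 23 (mod 30)
Check: 17 × 23 = 391 ≡ 1 (mod 30) ✓

17⁻¹ ≡ 23 (mod 30)


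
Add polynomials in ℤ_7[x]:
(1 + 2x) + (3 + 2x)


Add coefficients mod 7:
x^0: 1 + 3 = 4 (mod 7)
x^1: 2 + 2 = 4 (mod 7)
Result: 4 + 4x

f + g = 4 + 4x


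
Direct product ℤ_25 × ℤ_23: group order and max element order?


|ℤ_25 × ℤ_23| = 25 × 23 = 575
Max element order = lcm(25,23) = 575
Cyclic? Yes (gcd=1)

|ℤ_25×ℤ_23| = 575, max element order = 575


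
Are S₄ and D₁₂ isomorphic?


Comparing S₄ and D₁₂:
S₄ has trivial center; D₁₂ has center {e, r⁶}

No, S₄ ≇ D₁₂


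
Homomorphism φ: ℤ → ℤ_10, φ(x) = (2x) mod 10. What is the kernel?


Kernel = preimage of identity
ker(φ) = {x ∈ ℤ : 2x ≡ 0 (mod 10)}. gcd(2,10) = 2, so 2x ≡ 0 (mod 10) ⟺ x ≡ 0 (mod 10/2 = 5). Hence ker(φ) = 5ℤ

ker(φ) = 5ℤ


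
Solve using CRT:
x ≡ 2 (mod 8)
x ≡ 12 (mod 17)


m₁ = 8, m₂ = 17, gcd = 1, so CRT applies. M = m₁·m₂ = 136
Let M₁ = M/m₁ = 17, M₂ = M/m₂ = 8
Find y₁ ≡ M₁⁻¹ (mod m₁): 17⁻¹ ≡ 1 (mod 8)
Find y₂ ≡ M₂⁻¹ (mod m₂): 8⁻¹ ≡ 15 (mod 17)
x = a₁·M₁·y₁ + a₂·M₂·y₂ = 2·17·1 + 12·8·15 = 1474
Reduce mod 136: x ≡ 114
Check: 114 mod 8 = 2 ✓, 114 mod 17 = 12 ✓

x ≡ 114 (mod 136)


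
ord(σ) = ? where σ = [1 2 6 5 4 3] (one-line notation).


Cycle decomposition: (3 6) (4 5)
Cycle lengths: 2, 2
Order = lcm(2, 2) = 2

ord(σ) = 2


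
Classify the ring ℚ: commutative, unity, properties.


ℚ is a field: commutative, has unity, every nonzero element is a unit (hence an integral domain)
Commutative: Yes
Integral domain: Yes
Has unity: Yes

ℚ: Commutative=Yes, Unity=Yes


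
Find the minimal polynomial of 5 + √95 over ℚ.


Let α = 5 + √95. Then α - 5 = √95, so (α - 5)² = 95, giving α² - 10α - 70 = 0. Degree 2 and α ∉ ℚ, so this is the minimal polynomial.

Minimal polynomial: x² - 10x - 70


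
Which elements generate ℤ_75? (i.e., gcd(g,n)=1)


g generates ℤ_n iff gcd(g,n) = 1
Prime factors of 75: 3, 5
Generators are g ∈ {1,...,74} not divisible by any of these primes.
Generators: {1, 2, 4, 7, 8, 11, 13, 14, 16, 17, 19, 22, 23, 26, 28, 29, 31, 32, 34, 37, 38, 41, 43, 44, 46, 47, 49, 52, 53, 56, 58, 59, 61, 62, 64, 67, 68, 71, 73, 74}
Number of generators = φ(75) = 40

Generators of ℤ_75 = {1, 2, 4, 7, 8, 11, 13, 14, 16, 17, 19, 22, 23, 26, 28, 29, 31, 32, 34, 37, 38, 41, 43, 44, 46, 47, 49, 52, 53, 56, 58, 59, 61, 62, 64, 67, 68, 71, 73, 74}


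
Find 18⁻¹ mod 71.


Use the extended Euclidean algorithm to write 1 = 18·s + 71·t; then s mod 71 is the inverse.
Euclidean algorithm:
  18 = 0·71 + 18
  71 = 3·18 + 17
  18 = 1·17 + 1
  17 = 17·1 + 0
gcd(18,71) = 1
Back-substitution gives: 18·(4) + 71·(-1) = 1
So 18⁻¹ ≡ 4 ≡ 4 (mod 71)
Check: 18 × 4 = 72 ≡ 1 (mod 71) ✓

18⁻¹ ≡ 4 (mod 71)


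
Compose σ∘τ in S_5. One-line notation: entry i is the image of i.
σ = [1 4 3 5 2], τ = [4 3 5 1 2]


σ∘τ: apply τ first, then σ
1 →τ 4 →σ 5
2 →τ 3 →σ 3
3 →τ 5 →σ 2
4 →τ 1 →σ 1
5 →τ 2 →σ 4

σ∘τ = [5 3 2 1 4]


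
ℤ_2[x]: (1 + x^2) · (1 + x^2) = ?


Expand and collect like terms; reduce coefficients mod 2:
x^0: 1·1 = 1 ≡ 1 (mod 2)
x^1: 1·0 + 0·1 = 0 ≡ 0 (mod 2)
x^2: 1·1 + 0·0 + 1·1 = 2 ≡ 0 (mod 2)
x^3: 0·1 + 1·0 = 0 ≡ 0 (mod 2)
x^4: 1·1 = 1 ≡ 1 (mod 2)
Result: 1 + x^4

f · g = 1 + x^4


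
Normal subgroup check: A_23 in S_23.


H = A_23 in S_23
A_23 has index 2 in S_23, and every subgroup of index 2 is normal

Yes, normal subgroup


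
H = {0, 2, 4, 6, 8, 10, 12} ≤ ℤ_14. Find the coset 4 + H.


4 + H = {4 + h (mod 14) : h ∈ H}
4+0=4, 4+2=6, 4+4=8, 4+6=10, 4+8=12, 4+10=0, 4+12=2
4 + H = {0, 2, 4, 6, 8, 10, 12} = 0 + H

4 + H = {0, 2, 4, 6, 8, 10, 12}


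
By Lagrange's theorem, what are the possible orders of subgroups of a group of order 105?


Lagrange's theorem: |H| divides |G|
|G| = 105
Divisors of 105: 1, 3, 5, 7, 15, 21, 35, 105

Possible subgroup orders: {1, 3, 5, 7, 15, 21, 35, 105}


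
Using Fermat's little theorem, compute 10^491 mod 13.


Fermat's little theorem: if p is prime and gcd(a,p)=1, then a^(p-1) ≡ 1 (mod p)
p = 13 is prime, gcd(10,13) = 1
Reduce exponent: 491 mod 12 = 11
So 10^491 ≡ 10^11 (mod 13)
10^11 mod 13 = 4

10^491 ≡ 4 (mod 13)


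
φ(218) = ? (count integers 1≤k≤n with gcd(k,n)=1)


Factor n: 218 = 2 × 109
φ(n) = n · ∏(1 - 1/p) over distinct primes p | n
φ(218) = 218 · (1 - 1/2) · (1 - 1/109) = 108

φ(218) = 108


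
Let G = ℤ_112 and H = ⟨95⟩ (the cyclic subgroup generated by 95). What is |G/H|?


|⟨95⟩| = n / gcd(95, 112) = 112 / 1 = 112
H is normal (ℤ_112 is abelian).
|G/H| = |G| / |H| = 112 / 112 = 1

|G/H| = 1


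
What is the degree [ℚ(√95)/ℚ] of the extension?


√95 has minimal polynomial x² - 95 (irreducible over ℚ since 95 is squarefree)

[ℚ(√95)/ℚ] = 2


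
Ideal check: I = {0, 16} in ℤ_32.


Check ideal conditions for I = {0, 16} in ℤ_32:
(1) I is an additive subgroup? Yes
(2) For r ∈ ℤ_32 and a ∈ I: r·a ∈ I? Yes

Yes, I is an ideal of ℤ_32


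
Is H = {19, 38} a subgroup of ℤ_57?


Subgroup test for H = {19, 38} in (ℤ_57, +):
(1) 0 ∈ H? No
(2) Closure: for all a,b ∈ H, (a+b) mod 57 ∈ H? No  [counterexample: 19 + 38 = 0 ∉ H]
(3) Inverses: for all a ∈ H, -a mod 57 ∈ H? Yes

No, H is not a subgroup of ℤ_57


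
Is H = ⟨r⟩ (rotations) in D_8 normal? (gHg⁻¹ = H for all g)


H = ⟨r⟩ (rotations) in D_8
The rotation subgroup ⟨r⟩ has index 2 in D_8, so it is normal

Yes, normal subgroup


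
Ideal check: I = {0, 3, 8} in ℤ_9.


Check ideal conditions for I = {0, 3, 8} in ℤ_9:
(1) I is an additive subgroup? No
(2) For r ∈ ℤ_9 and a ∈ I: r·a ∈ I? No  [counterexample: r=2, a=3, r·a mod 9 = 6 ∉ I]

No, I is not an ideal of ℤ_9


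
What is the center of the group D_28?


Z(G) = {g ∈ G | gx = xg for all x ∈ G}
For even n, Z(D_n) = {e, r^(n/2)}: the 180° rotation r^14 commutes with every reflection and rotation

Z(D_28) = {e, r^14}


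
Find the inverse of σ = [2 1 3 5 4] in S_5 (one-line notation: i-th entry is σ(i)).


To find σ⁻¹, swap domain and range:
σ(1) = 2 → σ⁻¹(2) = 1
σ(2) = 1 → σ⁻¹(1) = 2
σ(3) = 3 → σ⁻¹(3) = 3
σ(4) = 5 → σ⁻¹(5) = 4
σ(5) = 4 → σ⁻¹(4) = 5

σ⁻¹ = [2 1 3 5 4]


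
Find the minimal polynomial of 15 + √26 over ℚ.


Let α = 15 + √26. Then α - 15 = √26, so (α - 15)² = 26, giving α² - 30α + 199 = 0. Degree 2 and α ∉ ℚ, so this is the minimal polynomial.

Minimal polynomial: x² - 30x + 199


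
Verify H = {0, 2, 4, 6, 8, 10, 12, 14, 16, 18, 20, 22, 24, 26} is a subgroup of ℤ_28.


Subgroup test for H = {0, 2, 4, 6, 8, 10, 12, 14, 16, 18, 20, 22, 24, 26} in (ℤ_28, +):
(1) 0 ∈ H? Yes
(2) Closure: for all a,b ∈ H, (a+b) mod 28 ∈ H? Yes
(3) Inverses: for all a ∈ H, -a mod 28 ∈ H? Yes

Yes, H is a subgroup of ℤ_28


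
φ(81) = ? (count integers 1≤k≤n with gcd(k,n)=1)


Factor n: 81 = 3^4
φ(n) = n · ∏(1 - 1/p) over distinct primes p | n
φ(81) = 81 · (1 - 1/3) = 54

φ(81) = 54


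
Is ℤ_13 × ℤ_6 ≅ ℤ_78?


Comparing ℤ_13 × ℤ_6 and ℤ_78:
gcd(13,6) = 1, so ℤ_13 × ℤ_6 ≅ ℤ_78 (CRT)

Yes, ℤ_13 × ℤ_6 ≅ ℤ_78


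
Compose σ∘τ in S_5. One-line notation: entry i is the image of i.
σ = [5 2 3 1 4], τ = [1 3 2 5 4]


σ∘τ: apply τ first, then σ
1 →τ 1 →σ 5
2 →τ 3 →σ 3
3 →τ 2 →σ 2
4 →τ 5 →σ 4
5 →τ 4 →σ 1

σ∘τ = [5 3 2 4 1]


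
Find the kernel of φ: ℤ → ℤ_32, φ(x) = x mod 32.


Kernel = preimage of identity
ker(φ) = {x ∈ ℤ : x ≡ 0 (mod 32)} = 32ℤ = {0, ±32, ±64, ...}

ker(φ) = 32ℤ


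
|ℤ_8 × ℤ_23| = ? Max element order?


|ℤ_8 × ℤ_23| = 8 × 23 = 184
Max element order = lcm(8,23) = 184
Cyclic? Yes (gcd=1)

|ℤ_8×ℤ_23| = 184, max element order = 184


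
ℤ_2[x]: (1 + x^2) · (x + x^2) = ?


Expand and collect like terms; reduce coefficients mod 2:
x^0: 1·0 = 0 ≡ 0 (mod 2)
x^1: 1·1 + 0·0 = 1 ≡ 1 (mod 2)
x^2: 1·1 + 0·1 + 1·0 = 1 ≡ 1 (mod 2)
x^3: 0·1 + 1·1 = 1 ≡ 1 (mod 2)
x^4: 1·1 = 1 ≡ 1 (mod 2)
Result: x + x^2 + x^3 + x^4

f · g = x + x^2 + x^3 + x^4


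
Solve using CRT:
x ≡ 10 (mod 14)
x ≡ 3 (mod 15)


m₁ = 14, m₂ = 15, gcd = 1, so CRT applies. M = m₁·m₂ = 210
Let M₁ = M/m₁ = 15, M₂ = M/m₂ = 14
Find y₁ ≡ M₁⁻¹ (mod m₁): 15⁻¹ ≡ 1 (mod 14)
Find y₂ ≡ M₂⁻¹ (mod m₂): 14⁻¹ ≡ 14 (mod 15)
x = a₁·M₁·y₁ + a₂·M₂·y₂ = 10·15·1 + 3·14·14 = 738
Reduce mod 210: x ≡ 108
Check: 108 mod 14 = 10 ✓, 108 mod 15 = 3 ✓

x ≡ 108 (mod 210)


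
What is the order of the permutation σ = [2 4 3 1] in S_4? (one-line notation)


Cycle decomposition: (1 2 4)
Cycle lengths: 3
Order = lcm(3) = 3

ord(σ) = 3


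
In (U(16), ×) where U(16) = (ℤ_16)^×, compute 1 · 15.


Operation: multiplication mod 16
1 · 15 = (a × b) mod 16 with a = 1, b = 15

1 · 15 = 15


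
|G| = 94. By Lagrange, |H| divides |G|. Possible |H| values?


Lagrange's theorem: |H| divides |G|
|G| = 94
Divisors of 94: 1, 2, 47, 94

Possible subgroup orders: {1, 2, 47, 94}


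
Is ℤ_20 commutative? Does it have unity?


ℤ_20 is a commutative ring with unity 1; 20 = 2×10 is composite, so 2·10 ≡ 0 gives zero divisors (not an integral domain)
Commutative: Yes
Integral domain: No
Has unity: Yes

ℤ_20: Commutative=Yes, Unity=Yes


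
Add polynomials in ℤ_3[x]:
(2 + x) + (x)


Add coefficients mod 3:
x^0: 2 + 0 = 2 (mod 3)
x^1: 1 + 1 = 2 (mod 3)
Result: 2 + 2x

f + g = 2 + 2x


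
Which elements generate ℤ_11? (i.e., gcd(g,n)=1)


g generates ℤ_n iff gcd(g,n) = 1
Checking each g ∈ {1,...,10}:
gcd(1,11) = 1
gcd(2,11) = 1
gcd(3,11) = 1
gcd(4,11) = 1
gcd(5,11) = 1
gcd(6,11) = 1
gcd(7,11) = 1
gcd(8,11) = 1
gcd(9,11) = 1
gcd(10,11) = 1
Generators: {1, 2, 3, 4, 5, 6, 7, 8, 9, 10}
Number of generators = φ(11) = 10

Generators of ℤ_11 = {1, 2, 3, 4, 5, 6, 7, 8, 9, 10}


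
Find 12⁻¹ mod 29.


Use the extended Euclidean algorithm to write 1 = 12·s + 29·t; then s mod 29 is the inverse.
Euclidean algorithm:
  12 = 0·29 + 12
  29 = 2·12 + 5
  12 = 2·5 + 2
  5 = 2·2 + 1
  2 = 2·1 + 0
gcd(12,29) = 1
Back-substitution gives: 12·(-12) + 29·(5) = 1
So 12⁻¹ ≡ -12 ≡ 17 (mod 29)
Check: 12 × 17 = 204 ≡ 1 (mod 29) ✓

12⁻¹ ≡ 17 (mod 29)


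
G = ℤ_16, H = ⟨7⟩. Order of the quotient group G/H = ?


|⟨7⟩| = n / gcd(7, 16) = 16 / 1 = 16
H is normal (ℤ_16 is abelian).
|G/H| = |G| / |H| = 16 / 16 = 1

|G/H| = 1


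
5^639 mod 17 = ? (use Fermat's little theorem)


Fermat's little theorem: if p is prime and gcd(a,p)=1, then a^(p-1) ≡ 1 (mod p)
p = 17 is prime, gcd(5,17) = 1
Reduce exponent: 639 mod 16 = 15
So 5^639 ≡ 5^15 (mod 17)
5^15 mod 17 = 7

5^639 ≡ 7 (mod 17)


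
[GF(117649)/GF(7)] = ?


GF(117649) = GF(7^6), so the extension degree is 6

[GF(117649)/GF(7)] = 6


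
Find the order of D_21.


|D_n| = 2n (n rotations and n reflections)
|D_21| = 2×21 = 42

|D_21| = 42


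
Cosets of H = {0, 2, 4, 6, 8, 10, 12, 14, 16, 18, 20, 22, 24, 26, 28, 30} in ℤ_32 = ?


H = {0, 2, 4, 6, 8, 10, 12, 14, 16, 18, 20, 22, 24, 26, 28, 30}, |H| = 16
Number of cosets = |G|/|H| = 32/16 = 2
0 + H = {0, 2, 4, 6, 8, 10, 12, 14, 16, 18, 20, 22, 24, 26, 28, 30}
1 + H = {1, 3, 5, 7, 9, 11, 13, 15, 17, 19, 21, 23, 25, 27, 29, 31}

Cosets: 0+H={0,2,4,6,8,10,12,14,16,18,20,22,24,26,28,30}; 1+H={1,3,5,7,9,11,13,15,17,19,21,23,25,27,29,31}


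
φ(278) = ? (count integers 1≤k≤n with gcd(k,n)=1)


Factor n: 278 = 2 × 139
φ(n) = n · ∏(1 - 1/p) over distinct primes p | n
φ(278) = 278 · (1 - 1/2) · (1 - 1/139) = 138

φ(278) = 138


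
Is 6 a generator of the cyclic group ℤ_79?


g generates ℤ_n iff gcd(g, n) = 1
gcd(6, 79) = 1
Since gcd = 1, 6 is a generator.

Yes, 6 generates ℤ_79


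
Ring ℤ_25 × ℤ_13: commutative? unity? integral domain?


Direct product ring; commutative with unity (1,1); but (1,0)·(0,1) = (0,0) gives zero divisors, so not an integral domain
Commutative: Yes
Integral domain: No
Has unity: Yes

ℤ_25 × ℤ_13: Commutative=Yes, Unity=Yes


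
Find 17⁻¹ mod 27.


Use the extended Euclidean algorithm to write 1 = 17·s + 27·t; then s mod 27 is the inverse.
Euclidean algorithm:
  17 = 0·27 + 17
  27 = 1·17 + 10
  17 = 1·10 + 7
  10 = 1·7 + 3
  7 = 2·3 + 1
  3 = 3·1 + 0
gcd(17,27) = 1
Back-substitution gives: 17·(8) + 27·(-5) = 1
So 17⁻¹ ≡ 8 ≡ 8 (mod 27)
Check: 17 × 8 = 136 ≡ 1 (mod 27) ✓

17⁻¹ ≡ 8 (mod 27)


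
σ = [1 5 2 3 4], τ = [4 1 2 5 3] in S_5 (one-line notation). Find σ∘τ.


σ∘τ: apply τ first, then σ
1 →τ 4 →σ 3
2 →τ 1 →σ 1
3 →τ 2 →σ 5
4 →τ 5 →σ 4
5 →τ 3 →σ 2

σ∘τ = [3 1 5 4 2]


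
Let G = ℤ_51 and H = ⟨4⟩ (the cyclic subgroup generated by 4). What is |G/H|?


|⟨4⟩| = n / gcd(4, 51) = 51 / 1 = 51
H is normal (ℤ_51 is abelian).
|G/H| = |G| / |H| = 51 / 51 = 1

|G/H| = 1


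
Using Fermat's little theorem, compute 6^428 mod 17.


Fermat's little theorem: if p is prime and gcd(a,p)=1, then a^(p-1) ≡ 1 (mod p)
p = 17 is prime, gcd(6,17) = 1
Reduce exponent: 428 mod 16 = 12
So 6^428 ≡ 6^12 (mod 17)
6^12 mod 17 = 13

6^428 ≡ 13 (mod 17)


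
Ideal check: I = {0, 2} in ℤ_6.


Check ideal conditions for I = {0, 2} in ℤ_6:
(1) I is an additive subgroup? No
(2) For r ∈ ℤ_6 and a ∈ I: r·a ∈ I? No  [counterexample: r=2, a=2, r·a mod 6 = 4 ∉ I]

No, I is not an ideal of ℤ_6


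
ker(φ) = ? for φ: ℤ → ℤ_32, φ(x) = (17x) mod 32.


Kernel = preimage of identity
ker(φ) = {x ∈ ℤ : 17x ≡ 0 (mod 32)}. gcd(17,32) = 1, so 17x ≡ 0 (mod 32) ⟺ x ≡ 0 (mod 32/1 = 32). Hence ker(φ) = 32ℤ

ker(φ) = 32ℤ


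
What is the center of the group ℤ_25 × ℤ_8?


Z(G) = {g ∈ G | gx = xg for all x ∈ G}
Direct product of abelian groups is abelian, so Z(G) = G

Z(ℤ_25 × ℤ_8) = ℤ_25 × ℤ_8


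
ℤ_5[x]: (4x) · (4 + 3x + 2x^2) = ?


Expand and collect like terms; reduce coefficients mod 5:
x^0: 0·4 = 0 ≡ 0 (mod 5)
x^1: 0·3 + 4·4 = 16 ≡ 1 (mod 5)
x^2: 0·2 + 4·3 = 12 ≡ 2 (mod 5)
x^3: 4·2 = 8 ≡ 3 (mod 5)
Result: x + 2x^2 + 3x^3

f · g = x + 2x^2 + 3x^3


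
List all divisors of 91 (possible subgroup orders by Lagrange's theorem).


Lagrange's theorem: |H| divides |G|
|G| = 91
Divisors of 91: 1, 7, 13, 91

Possible subgroup orders: {1, 7, 13, 91}


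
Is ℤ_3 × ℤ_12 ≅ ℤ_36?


Comparing ℤ_3 × ℤ_12 and ℤ_36:
gcd(3,12) = 3 ≠ 1. Max element order in ℤ_3×ℤ_12 is lcm(3,12) = 12 < 36, so it has no element of order 36

No, ℤ_3 × ℤ_12 ≇ ℤ_36


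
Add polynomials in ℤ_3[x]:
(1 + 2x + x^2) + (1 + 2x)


Add coefficients mod 3:
x^0: 1 + 1 = 2 (mod 3)
x^1: 2 + 2 = 1 (mod 3)
x^2: 1 + 0 = 1 (mod 3)
Result: 2 + x + x^2

f + g = 2 + x + x^2


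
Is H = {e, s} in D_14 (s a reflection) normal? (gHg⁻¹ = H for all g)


H = {e, s} in D_14 (s a reflection)
r·s·r⁻¹ = sr⁻² ≠ s for n ≥ 3, so {e, s} is not closed under conjugation

No, not a normal subgroup


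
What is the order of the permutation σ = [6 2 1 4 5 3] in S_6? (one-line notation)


Cycle decomposition: (1 6 3)
Cycle lengths: 3
Order = lcm(3) = 3

ord(σ) = 3


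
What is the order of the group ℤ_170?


ℤ_n has n elements.

|ℤ_170| = 170


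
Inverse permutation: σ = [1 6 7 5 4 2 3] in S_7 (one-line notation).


To find σ⁻¹, swap domain and range:
σ(1) = 1 → σ⁻¹(1) = 1
σ(2) = 6 → σ⁻¹(6) = 2
σ(3) = 7 → σ⁻¹(7) = 3
σ(4) = 5 → σ⁻¹(5) = 4
σ(5) = 4 → σ⁻¹(4) = 5
σ(6) = 2 → σ⁻¹(2) = 6
σ(7) = 3 → σ⁻¹(3) = 7

σ⁻¹ = [1 6 7 5 4 2 3]


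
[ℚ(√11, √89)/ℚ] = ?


[ℚ(√11,√89):ℚ] = [ℚ(√11,√89):ℚ(√11)]·[ℚ(√11):ℚ] = 2·2 = 4

[ℚ(√11, √89)/ℚ] = 4


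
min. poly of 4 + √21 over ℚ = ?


Let α = 4 + √21. Then α - 4 = √21, so (α - 4)² = 21, giving α² - 8α - 5 = 0. Degree 2 and α ∉ ℚ, so this is the minimal polynomial.

Minimal polynomial: x² - 8x - 5


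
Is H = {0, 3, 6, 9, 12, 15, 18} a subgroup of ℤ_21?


Subgroup test for H = {0, 3, 6, 9, 12, 15, 18} in (ℤ_21, +):
(1) 0 ∈ H? Yes
(2) Closure: for all a,b ∈ H, (a+b) mod 21 ∈ H? Yes
(3) Inverses: for all a ∈ H, -a mod 21 ∈ H? Yes

Yes, H is a subgroup of ℤ_21


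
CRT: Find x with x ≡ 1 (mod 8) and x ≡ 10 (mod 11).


m₁ = 8, m₂ = 11, gcd = 1, so CRT applies. M = m₁·m₂ = 88
Let M₁ = M/m₁ = 11, M₂ = M/m₂ = 8
Find y₁ ≡ M₁⁻¹ (mod m₁): 11⁻¹ ≡ 3 (mod 8)
Find y₂ ≡ M₂⁻¹ (mod m₂): 8⁻¹ ≡ 7 (mod 11)
x = a₁·M₁·y₁ + a₂·M₂·y₂ = 1·11·3 + 10·8·7 = 593
Reduce mod 88: x ≡ 65
Check: 65 mod 8 = 1 ✓, 65 mod 11 = 10 ✓

x ≡ 65 (mod 88)


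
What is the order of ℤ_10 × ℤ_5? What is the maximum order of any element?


|ℤ_10 × ℤ_5| = 10 × 5 = 50
Max element order = lcm(10,5) = 10
Cyclic? No (gcd=5)

|ℤ_10×ℤ_5| = 50, max element order = 10


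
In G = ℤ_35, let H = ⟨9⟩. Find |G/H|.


|⟨9⟩| = n / gcd(9, 35) = 35 / 1 = 35
H is normal (ℤ_35 is abelian).
|G/H| = |G| / |H| = 35 / 35 = 1

|G/H| = 1


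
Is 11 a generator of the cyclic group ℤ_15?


g generates ℤ_n iff gcd(g, n) = 1
gcd(11, 15) = 1
Since gcd = 1, 11 is a generator.

Yes, 11 generates ℤ_15


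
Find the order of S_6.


|S_n| = n! (number of permutations of n symbols)
|S_6| = 6! = 720

|S_6| = 720


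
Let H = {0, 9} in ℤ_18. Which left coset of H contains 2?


2 + H = {2 + h (mod 18) : h ∈ H}
2+0=2, 2+9=11

2 + H = {2, 11}


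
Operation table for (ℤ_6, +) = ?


Elements: {0, 1, 2, 3, 4, 5}
Operation: addition mod 6
Entry (a, b) = (a + b) mod 6

Cayley table:
  | 0 | 1 | 2 | 3 | 4 | 5
0 | 0 | 1 | 2 | 3 | 4 | 5
1 | 1 | 2 | 3 | 4 | 5 | 0
2 | 2 | 3 | 4 | 5 | 0 | 1
3 | 3 | 4 | 5 | 0 | 1 | 2
4 | 4 | 5 | 0 | 1 | 2 | 3
5 | 5 | 0 | 1 | 2 | 3 | 4


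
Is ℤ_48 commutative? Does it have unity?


ℤ_48 is a commutative ring with unity 1; 48 = 2×24 is composite, so 2·24 ≡ 0 gives zero divisors (not an integral domain)
Commutative: Yes
Integral domain: No
Has unity: Yes

ℤ_48: Commutative=Yes, Unity=Yes


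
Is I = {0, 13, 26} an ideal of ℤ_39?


Check ideal conditions for I = {0, 13, 26} in ℤ_39:
(1) I is an additive subgroup? Yes
(2) For r ∈ ℤ_39 and a ∈ I: r·a ∈ I? Yes

Yes, I is an ideal of ℤ_39


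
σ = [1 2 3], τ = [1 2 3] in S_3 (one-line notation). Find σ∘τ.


σ∘τ: apply τ first, then σ
1 →τ 1 →σ 1
2 →τ 2 →σ 2
3 →τ 3 →σ 3

σ∘τ = [1 2 3]


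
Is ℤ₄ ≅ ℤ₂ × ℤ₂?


Comparing ℤ₄ and ℤ₂ × ℤ₂:
ℤ₄ has an element of order 4; ℤ₂×ℤ₂ has exponent 2

No, ℤ₄ ≇ ℤ₂ × ℤ₂


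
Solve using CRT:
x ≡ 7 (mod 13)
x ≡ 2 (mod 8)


m₁ = 13, m₂ = 8, gcd = 1, so CRT applies. M = m₁·m₂ = 104
Let M₁ = M/m₁ = 8, M₂ = M/m₂ = 13
Find y₁ ≡ M₁⁻¹ (mod m₁): 8⁻¹ ≡ 5 (mod 13)
Find y₂ ≡ M₂⁻¹ (mod m₂): 13⁻¹ ≡ 5 (mod 8)
x = a₁·M₁·y₁ + a₂·M₂·y₂ = 7·8·5 + 2·13·5 = 410
Reduce mod 104: x ≡ 98
Check: 98 mod 13 = 7 ✓, 98 mod 8 = 2 ✓

x ≡ 98 (mod 104)


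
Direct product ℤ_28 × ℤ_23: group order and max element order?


|ℤ_28 × ℤ_23| = 28 × 23 = 644
Max element order = lcm(28,23) = 644
Cyclic? Yes (gcd=1)

|ℤ_28×ℤ_23| = 644, max element order = 644


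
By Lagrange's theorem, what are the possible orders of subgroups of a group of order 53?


Lagrange's theorem: |H| divides |G|
|G| = 53
Divisors of 53: 1, 53

Possible subgroup orders: {1, 53}


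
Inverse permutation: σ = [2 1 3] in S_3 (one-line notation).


To find σ⁻¹, swap domain and range:
σ(1) = 2 → σ⁻¹(2) = 1
σ(2) = 1 → σ⁻¹(1) = 2
σ(3) = 3 → σ⁻¹(3) = 3

σ⁻¹ = [2 1 3]


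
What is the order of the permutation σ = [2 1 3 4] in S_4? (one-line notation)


Cycle decomposition: (1 2)
Cycle lengths: 2
Order = lcm(2) = 2

ord(σ) = 2


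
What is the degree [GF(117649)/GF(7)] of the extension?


GF(117649) = GF(7^6), so the extension degree is 6

[GF(117649)/GF(7)] = 6


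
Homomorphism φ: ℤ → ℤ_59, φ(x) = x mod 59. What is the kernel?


Kernel = preimage of identity
ker(φ) = {x ∈ ℤ : x ≡ 0 (mod 59)} = 59ℤ = {0, ±59, ±118, ...}

ker(φ) = 59ℤ


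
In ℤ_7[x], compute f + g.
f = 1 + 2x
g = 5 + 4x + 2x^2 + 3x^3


Add coefficients mod 7:
x^0: 1 + 5 = 6 (mod 7)
x^1: 2 + 4 = 6 (mod 7)
x^2: 0 + 2 = 2 (mod 7)
x^3: 0 + 3 = 3 (mod 7)
Result: 6 + 6x + 2x^2 + 3x^3

f + g = 6 + 6x + 2x^2 + 3x^3


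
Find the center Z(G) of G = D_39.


Z(G) = {g ∈ G | gx = xg for all x ∈ G}
For odd n, Z(D_n) = {e}: no nontrivial rotation commutes with all reflections

Z(D_39) = {e}


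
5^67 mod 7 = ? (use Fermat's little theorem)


Fermat's little theorem: if p is prime and gcd(a,p)=1, then a^(p-1) ≡ 1 (mod p)
p = 7 is prime, gcd(5,7) = 1
Reduce exponent: 67 mod 6 = 1
So 5^67 ≡ 5^1 (mod 7)
5^1 mod 7 = 5

5^67 ≡ 5 (mod 7)


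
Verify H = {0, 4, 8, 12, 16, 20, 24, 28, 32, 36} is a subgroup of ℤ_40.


Subgroup test for H = {0, 4, 8, 12, 16, 20, 24, 28, 32, 36} in (ℤ_40, +):
(1) 0 ∈ H? Yes
(2) Closure: for all a,b ∈ H, (a+b) mod 40 ∈ H? Yes
(3) Inverses: for all a ∈ H, -a mod 40 ∈ H? Yes

Yes, H is a subgroup of ℤ_40


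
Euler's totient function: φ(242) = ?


Factor n: 242 = 2 × 11^2
φ(n) = n · ∏(1 - 1/p) over distinct primes p | n
φ(242) = 242 · (1 - 1/2) · (1 - 1/11) = 110

φ(242) = 110


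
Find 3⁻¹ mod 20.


Use the extended Euclidean algorithm to write 1 = 3·s + 20·t; then s mod 20 is the inverse.
Euclidean algorithm:
  3 = 0·20 + 3
  20 = 6·3 + 2
  3 = 1·2 + 1
  2 = 2·1 + 0
gcd(3,20) = 1
Back-substitution gives: 3·(7) + 20·(-1) = 1
So 3⁻¹ ≡ 7 ≡ 7 (mod 20)
Check: 3 × 7 = 21 ≡ 1 (mod 20) ✓

3⁻¹ ≡ 7 (mod 20)


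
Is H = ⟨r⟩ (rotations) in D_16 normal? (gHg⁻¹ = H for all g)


H = ⟨r⟩ (rotations) in D_16
The rotation subgroup ⟨r⟩ has index 2 in D_16, so it is normal

Yes, normal subgroup


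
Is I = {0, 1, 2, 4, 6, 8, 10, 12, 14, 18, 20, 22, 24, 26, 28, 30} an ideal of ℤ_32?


Check ideal conditions for I = {0, 1, 2, 4, 6, 8, 10, 12, 14, 18, 20, 22, 24, 26, 28, 30} in ℤ_32:
(1) I is an additive subgroup? No
(2) For r ∈ ℤ_32 and a ∈ I: r·a ∈ I? No  [counterexample: r=2, a=8, r·a mod 32 = 16 ∉ I]

No, I is not an ideal of ℤ_32


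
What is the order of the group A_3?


|A_n| = n!/2 (even permutations)
|A_3| = 3!/2 = 6/2 = 3

|A_3| = 3


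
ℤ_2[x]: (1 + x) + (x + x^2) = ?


Add coefficients mod 2:
x^0: 1 + 0 = 1 (mod 2)
x^1: 1 + 1 = 0 (mod 2)
x^2: 0 + 1 = 1 (mod 2)
Result: 1 + x^2

f + g = 1 + x^2


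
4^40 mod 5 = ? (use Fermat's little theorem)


Fermat's little theorem: if p is prime and gcd(a,p)=1, then a^(p-1) ≡ 1 (mod p)
p = 5 is prime, gcd(4,5) = 1
Reduce exponent: 40 mod 4 = 0
So 4^40 ≡ 4^0 (mod 5)
4^0 = 1

4^40 ≡ 1 (mod 5)


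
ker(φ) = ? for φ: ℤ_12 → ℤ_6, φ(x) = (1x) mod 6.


Kernel = preimage of identity
ker(φ) = {x ∈ ℤ_12 : 1x ≡ 0 (mod 6)}. Since 6 | 12, φ is well-defined. The kernel is the cyclic subgroup ⟨6⟩ of ℤ_12 (order 2), i.e. {0, 6}

ker(φ) = {0, 6}


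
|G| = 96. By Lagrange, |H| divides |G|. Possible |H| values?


Lagrange's theorem: |H| divides |G|
|G| = 96
Divisors of 96: 1, 2, 3, 4, 6, 8, 12, 16, 24, 32, 48, 96

Possible subgroup orders: {1, 2, 3, 4, 6, 8, 12, 16, 24, 32, 48, 96}


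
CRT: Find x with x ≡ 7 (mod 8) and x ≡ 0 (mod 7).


m₁ = 8, m₂ = 7, gcd = 1, so CRT applies. M = m₁·m₂ = 56
Let M₁ = M/m₁ = 7, M₂ = M/m₂ = 8
Find y₁ ≡ M₁⁻¹ (mod m₁): 7⁻¹ ≡ 7 (mod 8)
Find y₂ ≡ M₂⁻¹ (mod m₂): 8⁻¹ ≡ 1 (mod 7)
x = a₁·M₁·y₁ + a₂·M₂·y₂ = 7·7·7 + 0·8·1 = 343
Reduce mod 56: x ≡ 7
Check: 7 mod 8 = 7 ✓, 7 mod 7 = 0 ✓

x ≡ 7 (mod 56)


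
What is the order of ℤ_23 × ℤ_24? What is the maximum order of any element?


|ℤ_23 × ℤ_24| = 23 × 24 = 552
Max element order = lcm(23,24) = 552
Cyclic? Yes (gcd=1)

|ℤ_23×ℤ_24| = 552, max element order = 552


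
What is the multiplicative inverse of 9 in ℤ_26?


Use the extended Euclidean algorithm to write 1 = 9·s + 26·t; then s mod 26 is the inverse.
Euclidean algorithm:
  9 = 0·26 + 9
  26 = 2·9 + 8
  9 = 1·8 + 1
  8 = 8·1 + 0
gcd(9,26) = 1
Back-substitution gives: 9·(3) + 26·(-1) = 1
So 9⁻¹ ≡ 3 ≡ 3 (mod 26)
Check: 9 × 3 = 27 ≡ 1 (mod 26) ✓

9⁻¹ ≡ 3 (mod 26)


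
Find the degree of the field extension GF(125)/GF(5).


GF(125) = GF(5^3), so the extension degree is 3

[GF(125)/GF(5)] = 3


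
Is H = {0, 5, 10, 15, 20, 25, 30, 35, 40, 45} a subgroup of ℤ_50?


Subgroup test for H = {0, 5, 10, 15, 20, 25, 30, 35, 40, 45} in (ℤ_50, +):
(1) 0 ∈ H? Yes
(2) Closure: for all a,b ∈ H, (a+b) mod 50 ∈ H? Yes
(3) Inverses: for all a ∈ H, -a mod 50 ∈ H? Yes

Yes, H is a subgroup of ℤ_50


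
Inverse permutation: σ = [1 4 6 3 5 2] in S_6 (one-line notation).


To find σ⁻¹, swap domain and range:
σ(1) = 1 → σ⁻¹(1) = 1
σ(2) = 4 → σ⁻¹(4) = 2
σ(3) = 6 → σ⁻¹(6) = 3
σ(4) = 3 → σ⁻¹(3) = 4
σ(5) = 5 → σ⁻¹(5) = 5
σ(6) = 2 → σ⁻¹(2) = 6

σ⁻¹ = [1 6 4 2 5 3]


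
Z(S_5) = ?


Z(G) = {g ∈ G | gx = xg for all x ∈ G}
S_n is non-abelian for n ≥ 3; Z(S_5) is trivial

Z(S_5) = {e}


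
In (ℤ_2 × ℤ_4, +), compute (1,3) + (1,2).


Operation: componentwise addition mod (2, 4)
(1,3) + (1,2) = ((a₁+b₁) mod 2, (a₂+b₂) mod 4) with a = (1,3), b = (1,2)

(1,3) + (1,2) = (0,1)


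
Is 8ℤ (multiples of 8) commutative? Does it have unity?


8ℤ is a commutative ring under +,× but has no multiplicative identity (1 ∉ 8ℤ); it has no zero divisors, but without unity it is not an integral domain
Commutative: Yes
Integral domain: No
Has unity: No

8ℤ (multiples of 8): Commutative=Yes, Unity=No


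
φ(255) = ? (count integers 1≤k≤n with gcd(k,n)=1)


Factor n: 255 = 3 × 5 × 17
φ(n) = n · ∏(1 - 1/p) over distinct primes p | n
φ(255) = 255 · (1 - 1/3) · (1 - 1/5) · (1 - 1/17) = 128

φ(255) = 128


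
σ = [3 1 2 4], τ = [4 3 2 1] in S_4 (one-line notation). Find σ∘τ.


σ∘τ: apply τ first, then σ
1 →τ 4 →σ 4
2 →τ 3 →σ 2
3 →τ 2 →σ 1
4 →τ 1 →σ 3

σ∘τ = [4 2 1 3]


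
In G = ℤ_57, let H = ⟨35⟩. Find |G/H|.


|⟨35⟩| = n / gcd(35, 57) = 57 / 1 = 57
H is normal (ℤ_57 is abelian).
|G/H| = |G| / |H| = 57 / 57 = 1

|G/H| = 1


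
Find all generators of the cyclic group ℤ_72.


g generates ℤ_n iff gcd(g,n) = 1
Prime factors of 72: 2, 3
Generators are g ∈ {1,...,71} not divisible by any of these primes.
Generators: {1, 5, 7, 11, 13, 17, 19, 23, 25, 29, 31, 35, 37, 41, 43, 47, 49, 53, 55, 59, 61, 65, 67, 71}
Number of generators = φ(72) = 24

Generators of ℤ_72 = {1, 5, 7, 11, 13, 17, 19, 23, 25, 29, 31, 35, 37, 41, 43, 47, 49, 53, 55, 59, 61, 65, 67, 71}
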